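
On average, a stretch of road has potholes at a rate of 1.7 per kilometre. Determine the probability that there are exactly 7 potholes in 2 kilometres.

0.0348

Over the interval, μ = 1.7 × 2 = 3.4 (2 kilometres).
P(N = 7) = e^(−μ) μ^7/7! = e^(−3.4) · 3.4^7/5040 ≈ 0.0348.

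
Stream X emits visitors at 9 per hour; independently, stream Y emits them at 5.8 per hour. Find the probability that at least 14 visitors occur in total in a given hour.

0.6174

Independent Poisson processes superpose: combined rate λ = 9 + 5.8 = 14.8 per hour.
So μ = 14.8.
P(N ≥ 14) = 1 − P(N ≤ 13) ≈ 0.6174.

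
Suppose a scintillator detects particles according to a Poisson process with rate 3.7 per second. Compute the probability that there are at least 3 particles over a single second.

With mean μ = 3.7 per second,
P(N ≥ 3) = 1 − P(N ≤ 2) = 1 − Σ_{j=0}^{2} e^(−μ) μ^j/j! ≈ 0.7146.

0.7146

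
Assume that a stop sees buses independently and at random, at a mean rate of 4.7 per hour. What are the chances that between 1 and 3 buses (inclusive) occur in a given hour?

0.3006

With mean μ = 4.7 per hour,
P(1 ≤ N ≤ 3) = Σ_{j=1}^{3} e^(−4.7) · 4.7^j/j! ≈ 0.3006.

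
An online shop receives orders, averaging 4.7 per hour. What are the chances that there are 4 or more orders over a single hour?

0.6903

With mean μ = 4.7 per hour,
P(N ≥ 4) = 1 − P(N ≤ 3) = 1 − Σ_{j=0}^{3} e^(−μ) μ^j/j! ≈ 0.6903.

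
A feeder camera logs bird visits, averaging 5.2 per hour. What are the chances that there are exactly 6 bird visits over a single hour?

With mean μ = 5.2 per hour,
P(N = 6) = e^(−μ) μ^6/6! = e^(−5.2) · 5.2^6/720 ≈ 0.1515.

0.1515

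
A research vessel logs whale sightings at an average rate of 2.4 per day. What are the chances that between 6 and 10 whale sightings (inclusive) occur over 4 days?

Over the interval, μ = 2.4 × 4 = 9.6 (4 days).
P(6 ≤ N ≤ 10) = Σ_{j=6}^{10} e^(−9.6) · 9.6^j/j! ≈ 0.5491.

0.5491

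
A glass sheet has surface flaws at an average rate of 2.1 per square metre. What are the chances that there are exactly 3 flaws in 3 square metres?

0.0765

Over the interval, μ = 2.1 × 3 = 6.3 (3 square metres).
P(N = 3) = e^(−μ) μ^3/3! = e^(−6.3) · 6.3^3/6 ≈ 0.0765.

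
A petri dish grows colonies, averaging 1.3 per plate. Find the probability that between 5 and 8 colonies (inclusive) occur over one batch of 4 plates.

0.5119

Over the interval, μ = 1.3 × 4 = 5.2 (a batch of 4 plates = 4 plates).
P(5 ≤ N ≤ 8) = Σ_{j=5}^{8} e^(−5.2) · 5.2^j/j! ≈ 0.5119.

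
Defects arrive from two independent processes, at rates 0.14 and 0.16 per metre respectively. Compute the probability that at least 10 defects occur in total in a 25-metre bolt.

0.2236

Independent Poisson processes superpose: combined rate λ = 0.14 + 0.16 = 0.3 per metre.
Over the interval, μ = 0.3 × 25 = 7.5 (a 25-metre bolt = 25 metres).
P(N ≥ 10) = 1 − P(N ≤ 9) ≈ 0.2236.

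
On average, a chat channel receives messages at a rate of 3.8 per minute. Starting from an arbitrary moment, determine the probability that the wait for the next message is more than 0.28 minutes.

The wait for the next event is exponential with rate λ = 3.8 per minute.
P(T > 0.28) = e^(−λt) = e^(−3.8 × 0.28) = e^(−1.064) ≈ 0.3451.

0.3451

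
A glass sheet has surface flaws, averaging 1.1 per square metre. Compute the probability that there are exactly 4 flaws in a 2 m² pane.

0.1082

Over the interval, μ = 1.1 × 2 = 2.2 (a 2 m² pane = 2 square metres).
P(N = 4) = e^(−μ) μ^4/4! = e^(−2.2) · 2.2^4/24 ≈ 0.1082.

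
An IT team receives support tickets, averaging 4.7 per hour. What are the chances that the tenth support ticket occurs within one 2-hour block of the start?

0.4651

Over the interval, μ = 4.7 × 2 = 9.4 (a 2-hour block = 2 hours).
The tenth arrival falls in the interval iff at least 10 events occur there: P(S_10 ≤ t) = P(N ≥ 10) = 1 − P(N ≤ 9) ≈ 0.4651.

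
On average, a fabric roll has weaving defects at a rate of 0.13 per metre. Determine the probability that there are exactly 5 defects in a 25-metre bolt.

Over the interval, μ = 0.13 × 25 = 3.25 (a 25-metre bolt = 25 metres).
P(N = 5) = e^(−μ) μ^5/5! = e^(−3.25) · 3.25^5/120 ≈ 0.1172.

0.1172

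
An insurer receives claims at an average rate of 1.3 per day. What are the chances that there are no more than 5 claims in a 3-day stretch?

Over the interval, μ = 1.3 × 3 = 3.9 (a 3-day stretch = 3 days).
P(N ≤ 5) = Σ_{j=0}^{5} e^(−μ) μ^j/j! ≈ 0.8006.

0.8006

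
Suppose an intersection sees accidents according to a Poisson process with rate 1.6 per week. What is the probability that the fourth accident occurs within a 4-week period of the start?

0.8811

Over the interval, μ = 1.6 × 4 = 6.4 (a 4-week period = 4 weeks).
The fourth arrival falls in the interval iff at least 4 events occur there: P(S_4 ≤ t) = P(N ≥ 4) = 1 − P(N ≤ 3) ≈ 0.8811.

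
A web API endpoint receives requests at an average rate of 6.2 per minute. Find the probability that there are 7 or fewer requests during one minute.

0.7160

With mean μ = 6.2 per minute,
P(N ≤ 7) = Σ_{j=0}^{7} e^(−μ) μ^j/j! ≈ 0.7160.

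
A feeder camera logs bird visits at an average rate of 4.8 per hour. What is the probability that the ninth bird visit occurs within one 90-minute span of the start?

Over the interval, μ = 4.8 × 1.5 = 7.2 (a 90-minute span = 1.5 hours).
The ninth arrival falls in the interval iff at least 9 events occur there: P(S_9 ≤ t) = P(N ≥ 9) = 1 − P(N ≤ 8) ≈ 0.2973.

0.2973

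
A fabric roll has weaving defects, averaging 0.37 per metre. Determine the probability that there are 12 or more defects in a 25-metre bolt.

Over the interval, μ = 0.37 × 25 = 9.25 (a 25-metre bolt = 25 metres).
P(N ≥ 12) = 1 − P(N ≤ 11) = 1 − Σ_{j=0}^{11} e^(−μ) μ^j/j! ≈ 0.2219.

0.2219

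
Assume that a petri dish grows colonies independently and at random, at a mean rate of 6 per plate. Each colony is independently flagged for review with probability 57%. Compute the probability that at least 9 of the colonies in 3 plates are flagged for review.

Thinning: the colonies that are flagged for review themselves form a Poisson process with rate 0.57 × 6 = 3.42 per plate.
Over the interval, μ = 3.42 × 3 = 10.26 (3 plates).
P(N ≥ 9) = 1 − P(N ≤ 8) ≈ 0.6957.

0.6957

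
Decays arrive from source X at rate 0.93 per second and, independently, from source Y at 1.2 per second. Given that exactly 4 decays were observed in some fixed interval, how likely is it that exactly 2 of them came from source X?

0.3630

Given the total, each event is independently from source X with probability p = λ_X/(λ_X+λ_Y) = 0.93/2.13 ≈ 0.4366.
So K ~ Binomial(4, 0.93/2.13): P(K = 2) = C(4,2) · (0.93/2.13)^2 · (1.2/2.13)^2 ≈ 0.3630.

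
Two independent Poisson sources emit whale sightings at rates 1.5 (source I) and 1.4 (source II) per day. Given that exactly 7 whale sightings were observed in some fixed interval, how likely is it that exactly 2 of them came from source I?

Given the total, each event is independently from source I with probability p = λ_I/(λ_I+λ_II) = 1.5/2.9 ≈ 0.5172.
So K ~ Binomial(7, 1.5/2.9): P(K = 2) = C(7,2) · (1.5/2.9)^2 · (1.4/2.9)^5 ≈ 0.1473.

0.1473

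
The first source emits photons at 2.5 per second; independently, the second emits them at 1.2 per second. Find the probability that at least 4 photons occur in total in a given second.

Independent Poisson processes superpose: combined rate λ = 2.5 + 1.2 = 3.7 per second.
So μ = 3.7.
P(N ≥ 4) = 1 − P(N ≤ 3) ≈ 0.5058.

0.5058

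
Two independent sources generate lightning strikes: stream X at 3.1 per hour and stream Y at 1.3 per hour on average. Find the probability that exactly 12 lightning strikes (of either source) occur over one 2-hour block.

Independent Poisson processes superpose: combined rate λ = 3.1 + 1.3 = 4.4 per hour.
Over the interval, μ = 4.4 × 2 = 8.8 (a 2-hour block = 2 hours).
P(N = 12) = e^(−8.8) · 8.8^12/12! ≈ 0.0679.

0.0679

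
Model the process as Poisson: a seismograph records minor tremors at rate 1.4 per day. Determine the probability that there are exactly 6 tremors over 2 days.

0.0407

Over the interval, μ = 1.4 × 2 = 2.8 (2 days).
P(N = 6) = e^(−μ) μ^6/6! = e^(−2.8) · 2.8^6/720 ≈ 0.0407.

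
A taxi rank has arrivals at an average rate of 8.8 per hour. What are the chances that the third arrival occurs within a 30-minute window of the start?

Over the interval, μ = 8.8 × 0.5 = 4.4 (a 30-minute window = 0.5 hours).
The third arrival falls in the interval iff at least 3 events occur there: P(S_3 ≤ t) = P(N ≥ 3) = 1 − P(N ≤ 2) ≈ 0.8149.

0.8149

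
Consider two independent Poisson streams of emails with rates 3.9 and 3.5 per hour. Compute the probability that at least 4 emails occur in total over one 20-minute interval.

0.2353

Independent Poisson processes superpose: combined rate λ = 3.9 + 3.5 = 7.4 per hour.
Over the interval, μ = 7.4 × 1/3 ≈ 2.46667 (a 20-minute interval = 1/3 hours).
P(N ≥ 4) = 1 − P(N ≤ 3) ≈ 0.2353.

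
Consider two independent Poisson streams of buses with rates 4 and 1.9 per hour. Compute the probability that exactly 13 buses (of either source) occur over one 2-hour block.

Independent Poisson processes superpose: combined rate λ = 4 + 1.9 = 5.9 per hour.
Over the interval, μ = 5.9 × 2 = 11.8 (a 2-hour block = 2 hours).
P(N = 13) = e^(−11.8) · 11.8^13/13! ≈ 0.1036.

0.1036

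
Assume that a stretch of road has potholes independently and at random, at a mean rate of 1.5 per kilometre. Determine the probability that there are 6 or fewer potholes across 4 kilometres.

0.6063

Over the interval, μ = 1.5 × 4 = 6 (4 kilometres).
P(N ≤ 6) = Σ_{j=0}^{6} e^(−μ) μ^j/j! ≈ 0.6063.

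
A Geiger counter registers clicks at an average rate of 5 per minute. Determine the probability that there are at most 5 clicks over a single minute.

0.6160

With mean μ = 5 per minute,
P(N ≤ 5) = Σ_{j=0}^{5} e^(−μ) μ^j/j! ≈ 0.6160.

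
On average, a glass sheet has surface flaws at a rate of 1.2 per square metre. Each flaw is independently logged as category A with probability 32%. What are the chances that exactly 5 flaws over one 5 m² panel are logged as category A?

Thinning: the flaws that are logged as category A themselves form a Poisson process with rate 0.32 × 1.2 = 0.384 per square metre.
Over the interval, μ = 0.384 × 5 = 1.92 (a 5 m² panel = 5 square metres).
P(N = 5) = e^(−1.92) · 1.92^5/5! ≈ 0.0319.

0.0319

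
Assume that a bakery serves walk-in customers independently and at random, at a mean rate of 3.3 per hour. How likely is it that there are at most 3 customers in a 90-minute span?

0.2721

Over the interval, μ = 3.3 × 1.5 = 4.95 (a 90-minute span = 1.5 hours).
P(N ≤ 3) = Σ_{j=0}^{3} e^(−μ) μ^j/j! ≈ 0.2721.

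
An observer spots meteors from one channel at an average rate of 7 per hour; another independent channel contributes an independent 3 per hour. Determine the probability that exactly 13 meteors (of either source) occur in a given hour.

0.0729

Independent Poisson processes superpose: combined rate λ = 7 + 3 = 10 per hour.
So μ = 10.
P(N = 13) = e^(−10) · 10^13/13! ≈ 0.0729.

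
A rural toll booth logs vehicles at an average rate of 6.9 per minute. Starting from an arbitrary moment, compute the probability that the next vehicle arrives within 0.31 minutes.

0.8822

Inter-arrival times are exponential with rate λ = 6.9 per minute.
P(T ≤ 0.31) = 1 − e^(−λt) = 1 − e^(−6.9 × 0.31) = 1 − e^(−2.139) ≈ 0.8822.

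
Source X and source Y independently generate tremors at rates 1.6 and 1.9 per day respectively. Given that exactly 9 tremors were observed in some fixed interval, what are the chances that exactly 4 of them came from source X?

0.2594

Given the total, each event is independently from source X with probability p = λ_X/(λ_X+λ_Y) = 1.6/3.5 ≈ 0.4571.
So K ~ Binomial(9, 1.6/3.5): P(K = 4) = C(9,4) · (1.6/3.5)^4 · (1.9/3.5)^5 ≈ 0.2594.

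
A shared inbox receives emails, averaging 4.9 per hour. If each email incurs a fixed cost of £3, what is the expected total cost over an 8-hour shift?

E[N] = 4.9 × 8 = 39.2 (an 8-hour shift = 8 hours); E[cost] = 39.2 × £3 = £117.6.

£117.6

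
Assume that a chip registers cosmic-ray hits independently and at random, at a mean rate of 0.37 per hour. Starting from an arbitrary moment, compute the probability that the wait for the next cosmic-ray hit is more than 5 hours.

The wait for the next event is exponential with rate λ = 0.37 per hour.
P(T > 5) = e^(−λt) = e^(−0.37 × 5) = e^(−1.85) ≈ 0.1572.

0.1572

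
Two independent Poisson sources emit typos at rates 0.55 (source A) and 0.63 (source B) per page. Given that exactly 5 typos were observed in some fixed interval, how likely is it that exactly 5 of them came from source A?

Given the total, each event is independently from source A with probability p = λ_A/(λ_A+λ_B) = 0.55/1.18 ≈ 0.4661.
So K ~ Binomial(5, 0.55/1.18): P(K = 5) = C(5,5) · (0.55/1.18)^5 · (0.63/1.18)^0 ≈ 0.0220.

0.0220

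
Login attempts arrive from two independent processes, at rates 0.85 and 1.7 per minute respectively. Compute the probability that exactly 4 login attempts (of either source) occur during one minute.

0.1376

Independent Poisson processes superpose: combined rate λ = 0.85 + 1.7 = 2.55 per minute.
So μ = 2.55.
P(N = 4) = e^(−2.55) · 2.55^4/4! ≈ 0.1376.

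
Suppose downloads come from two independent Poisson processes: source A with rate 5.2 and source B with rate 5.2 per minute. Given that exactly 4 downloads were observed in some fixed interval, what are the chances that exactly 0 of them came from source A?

Given the total, each event is independently from source A with probability p = λ_A/(λ_A+λ_B) = 5.2/10.4 = 0.5000.
So K ~ Binomial(4, 5.2/10.4): P(K = 0) = C(4,0) · (5.2/10.4)^0 · (5.2/10.4)^4 ≈ 0.0625.

0.0625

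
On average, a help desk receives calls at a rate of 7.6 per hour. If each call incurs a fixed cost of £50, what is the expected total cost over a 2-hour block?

E[N] = 7.6 × 2 = 15.2 (a 2-hour block = 2 hours); E[cost] = 15.2 × £50 = £760.

£760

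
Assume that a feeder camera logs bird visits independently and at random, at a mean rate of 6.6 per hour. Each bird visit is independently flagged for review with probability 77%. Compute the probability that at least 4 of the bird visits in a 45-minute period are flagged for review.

Thinning: the bird visits that are flagged for review themselves form a Poisson process with rate 0.77 × 6.6 = 5.082 per hour.
Over the interval, μ = 5.082 × 0.75 = 3.8115 (a 45-minute period = 0.75 hours).
P(N ≥ 4) = 1 − P(N ≤ 3) ≈ 0.5289.

0.5289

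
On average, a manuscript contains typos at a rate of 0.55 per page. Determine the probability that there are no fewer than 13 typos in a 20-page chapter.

0.3113

Over the interval, μ = 0.55 × 20 = 11 (a 20-page chapter = 20 pages).
P(N ≥ 13) = 1 − P(N ≤ 12) = 1 − Σ_{j=0}^{12} e^(−μ) μ^j/j! ≈ 0.3113.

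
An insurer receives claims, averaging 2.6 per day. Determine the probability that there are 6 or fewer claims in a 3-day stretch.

Over the interval, μ = 2.6 × 3 = 7.8 (a 3-day stretch = 3 days).
P(N ≤ 6) = Σ_{j=0}^{6} e^(−μ) μ^j/j! ≈ 0.3384.

0.3384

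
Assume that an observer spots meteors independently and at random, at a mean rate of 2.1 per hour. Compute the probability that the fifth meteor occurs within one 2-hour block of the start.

Over the interval, μ = 2.1 × 2 = 4.2 (a 2-hour block = 2 hours).
The fifth arrival falls in the interval iff at least 5 events occur there: P(S_5 ≤ t) = P(N ≥ 5) = 1 − P(N ≤ 4) ≈ 0.4102.

0.4102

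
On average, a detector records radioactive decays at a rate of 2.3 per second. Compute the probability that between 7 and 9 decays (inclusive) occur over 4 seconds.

0.3719

Over the interval, μ = 2.3 × 4 = 9.2 (4 seconds).
P(7 ≤ N ≤ 9) = Σ_{j=7}^{9} e^(−9.2) · 9.2^j/j! ≈ 0.3719.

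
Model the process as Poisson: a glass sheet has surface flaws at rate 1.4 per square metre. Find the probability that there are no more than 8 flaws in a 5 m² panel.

Over the interval, μ = 1.4 × 5 = 7 (a 5 m² panel = 5 square metres).
P(N ≤ 8) = Σ_{j=0}^{8} e^(−μ) μ^j/j! ≈ 0.7291.

0.7291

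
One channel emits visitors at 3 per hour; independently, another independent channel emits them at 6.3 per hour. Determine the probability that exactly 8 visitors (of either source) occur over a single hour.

0.1269

Independent Poisson processes superpose: combined rate λ = 3 + 6.3 = 9.3 per hour.
So μ = 9.3.
P(N = 8) = e^(−9.3) · 9.3^8/8! ≈ 0.1269.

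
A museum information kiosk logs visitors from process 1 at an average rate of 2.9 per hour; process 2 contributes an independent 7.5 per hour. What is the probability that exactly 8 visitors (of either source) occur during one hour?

Independent Poisson processes superpose: combined rate λ = 2.9 + 7.5 = 10.4 per hour.
So μ = 10.4.
P(N = 8) = e^(−10.4) · 10.4^8/8! ≈ 0.1033.

0.1033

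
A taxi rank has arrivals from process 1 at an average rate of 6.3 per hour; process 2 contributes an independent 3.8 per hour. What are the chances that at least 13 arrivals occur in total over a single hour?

Independent Poisson processes superpose: combined rate λ = 6.3 + 3.8 = 10.1 per hour.
So μ = 10.1.
P(N ≥ 13) = 1 − P(N ≤ 12) ≈ 0.2180.

0.2180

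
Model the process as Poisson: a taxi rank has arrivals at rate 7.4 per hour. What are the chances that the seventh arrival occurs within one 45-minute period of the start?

0.3218

Over the interval, μ = 7.4 × 0.75 = 5.55 (a 45-minute period = 0.75 hours).
The seventh arrival falls in the interval iff at least 7 events occur there: P(S_7 ≤ t) = P(N ≥ 7) = 1 − P(N ≤ 6) ≈ 0.3218.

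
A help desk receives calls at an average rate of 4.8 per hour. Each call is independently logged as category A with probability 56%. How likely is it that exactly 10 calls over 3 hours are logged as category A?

Thinning: the calls that are logged as category A themselves form a Poisson process with rate 0.56 × 4.8 = 2.688 per hour.
Over the interval, μ = 2.688 × 3 = 8.064 (3 hours).
P(N = 10) = e^(−8.064) · 8.064^10/10! ≈ 0.1008.

0.1008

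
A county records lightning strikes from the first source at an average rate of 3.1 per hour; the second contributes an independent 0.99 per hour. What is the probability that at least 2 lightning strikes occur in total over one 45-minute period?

0.8107

Independent Poisson processes superpose: combined rate λ = 3.1 + 0.99 = 4.09 per hour.
Over the interval, μ = 4.09 × 0.75 = 3.0675 (a 45-minute period = 0.75 hours).
P(N ≥ 2) = 1 − P(N ≤ 1) ≈ 0.8107.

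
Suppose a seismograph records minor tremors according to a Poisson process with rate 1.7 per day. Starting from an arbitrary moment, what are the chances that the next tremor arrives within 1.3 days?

Inter-arrival times are exponential with rate λ = 1.7 per day.
P(T ≤ 1.3) = 1 − e^(−λt) = 1 − e^(−1.7 × 1.3) = 1 − e^(−2.21) ≈ 0.8903.

0.8903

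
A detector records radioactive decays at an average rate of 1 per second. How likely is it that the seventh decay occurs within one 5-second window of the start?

0.2378

Over the interval, μ = 1 × 5 = 5 (a 5-second window = 5 seconds).
The seventh arrival falls in the interval iff at least 7 events occur there: P(S_7 ≤ t) = P(N ≥ 7) = 1 − P(N ≤ 6) ≈ 0.2378.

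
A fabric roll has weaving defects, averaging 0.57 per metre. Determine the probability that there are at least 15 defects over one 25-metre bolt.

0.4560

Over the interval, μ = 0.57 × 25 = 14.25 (a 25-metre bolt = 25 metres).
P(N ≥ 15) = 1 − P(N ≤ 14) = 1 − Σ_{j=0}^{14} e^(−μ) μ^j/j! ≈ 0.4560.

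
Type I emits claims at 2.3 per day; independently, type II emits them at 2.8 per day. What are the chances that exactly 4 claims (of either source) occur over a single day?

0.1719

Independent Poisson processes superpose: combined rate λ = 2.3 + 2.8 = 5.1 per day.
So μ = 5.1.
P(N = 4) = e^(−5.1) · 5.1^4/4! ≈ 0.1719.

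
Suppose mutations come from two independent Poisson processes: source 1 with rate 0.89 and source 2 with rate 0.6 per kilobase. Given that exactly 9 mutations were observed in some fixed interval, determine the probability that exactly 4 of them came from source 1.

0.1698

Given the total, each event is independently from source 1 with probability p = λ_1/(λ_1+λ_2) = 0.89/1.49 ≈ 0.5973.
So K ~ Binomial(9, 0.89/1.49): P(K = 4) = C(9,4) · (0.89/1.49)^4 · (0.6/1.49)^5 ≈ 0.1698.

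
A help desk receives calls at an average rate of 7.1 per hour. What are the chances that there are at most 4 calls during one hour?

0.1641

With mean μ = 7.1 per hour,
P(N ≤ 4) = Σ_{j=0}^{4} e^(−μ) μ^j/j! ≈ 0.1641.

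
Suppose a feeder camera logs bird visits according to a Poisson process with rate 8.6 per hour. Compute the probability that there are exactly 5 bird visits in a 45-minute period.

Over the interval, μ = 8.6 × 0.75 = 6.45 (a 45-minute period = 0.75 hours).
P(N = 5) = e^(−μ) μ^5/5! = e^(−6.45) · 6.45^5/120 ≈ 0.1470.

0.1470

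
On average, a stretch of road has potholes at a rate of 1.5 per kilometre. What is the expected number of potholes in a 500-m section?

0.75

E[N] = λt = 1.5 × 0.5 = 0.75 (a 500-m section = 0.5 kilometres).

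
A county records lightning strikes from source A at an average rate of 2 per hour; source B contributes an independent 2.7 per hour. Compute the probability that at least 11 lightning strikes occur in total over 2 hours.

0.3424

Independent Poisson processes superpose: combined rate λ = 2 + 2.7 = 4.7 per hour.
Over the interval, μ = 4.7 × 2 = 9.4 (2 hours).
P(N ≥ 11) = 1 − P(N ≤ 10) ≈ 0.3424.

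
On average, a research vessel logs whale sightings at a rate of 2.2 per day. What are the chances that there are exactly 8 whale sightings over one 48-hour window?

0.0428

Over the interval, μ = 2.2 × 2 = 4.4 (a 48-hour window = 2 days).
P(N = 8) = e^(−μ) μ^8/8! = e^(−4.4) · 4.4^8/40320 ≈ 0.0428.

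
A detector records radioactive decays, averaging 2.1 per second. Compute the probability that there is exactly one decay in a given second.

With mean μ = 2.1 per second,
P(N = 1) = e^(−μ) μ^1/1! = e^(−2.1) · 2.1^1/1 ≈ 0.2572.

0.2572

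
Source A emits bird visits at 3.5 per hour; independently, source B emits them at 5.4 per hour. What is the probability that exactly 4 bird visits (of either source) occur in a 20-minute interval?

Independent Poisson processes superpose: combined rate λ = 3.5 + 5.4 = 8.9 per hour.
Over the interval, μ = 8.9 × 1/3 ≈ 2.96667 (a 20-minute interval = 1/3 hours).
P(N = 4) = e^(−2.96667) · 2.96667^4/4! ≈ 0.1661.

0.1661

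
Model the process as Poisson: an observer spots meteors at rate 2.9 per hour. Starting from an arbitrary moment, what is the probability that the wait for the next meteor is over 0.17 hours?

The wait for the next event is exponential with rate λ = 2.9 per hour.
P(T > 0.17) = e^(−λt) = e^(−2.9 × 0.17) = e^(−0.493) ≈ 0.6108.

0.6108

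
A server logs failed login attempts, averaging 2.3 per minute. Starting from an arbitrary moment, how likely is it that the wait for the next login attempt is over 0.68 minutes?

The wait for the next event is exponential with rate λ = 2.3 per minute.
P(T > 0.68) = e^(−λt) = e^(−2.3 × 0.68) = e^(−1.564) ≈ 0.2093.

0.2093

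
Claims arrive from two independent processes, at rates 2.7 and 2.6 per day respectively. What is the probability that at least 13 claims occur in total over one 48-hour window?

0.2684

Independent Poisson processes superpose: combined rate λ = 2.7 + 2.6 = 5.3 per day.
Over the interval, μ = 5.3 × 2 = 10.6 (a 48-hour window = 2 days).
P(N ≥ 13) = 1 − P(N ≤ 12) ≈ 0.2684.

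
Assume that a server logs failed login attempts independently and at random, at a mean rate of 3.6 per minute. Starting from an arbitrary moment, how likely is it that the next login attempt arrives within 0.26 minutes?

Inter-arrival times are exponential with rate λ = 3.6 per minute.
P(T ≤ 0.26) = 1 − e^(−λt) = 1 − e^(−3.6 × 0.26) = 1 − e^(−0.936) ≈ 0.6078.

0.6078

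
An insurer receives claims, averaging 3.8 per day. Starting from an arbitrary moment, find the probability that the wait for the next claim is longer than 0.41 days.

0.2106

The wait for the next event is exponential with rate λ = 3.8 per day.
P(T > 0.41) = e^(−λt) = e^(−3.8 × 0.41) = e^(−1.558) ≈ 0.2106.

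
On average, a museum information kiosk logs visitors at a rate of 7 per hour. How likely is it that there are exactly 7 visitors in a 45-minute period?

Over the interval, μ = 7 × 0.75 = 5.25 (a 45-minute period = 0.75 hours).
P(N = 7) = e^(−μ) μ^7/7! = e^(−5.25) · 5.25^7/5040 ≈ 0.1145.

0.1145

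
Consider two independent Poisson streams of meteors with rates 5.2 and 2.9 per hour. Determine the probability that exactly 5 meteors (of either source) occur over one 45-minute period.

Independent Poisson processes superpose: combined rate λ = 5.2 + 2.9 = 8.1 per hour.
Over the interval, μ = 8.1 × 0.75 = 6.075 (a 45-minute period = 0.75 hours).
P(N = 5) = e^(−6.075) · 6.075^5/5! ≈ 0.1586.

0.1586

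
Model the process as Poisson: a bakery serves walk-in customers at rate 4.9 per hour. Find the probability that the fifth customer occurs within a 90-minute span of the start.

Over the interval, μ = 4.9 × 1.5 = 7.35 (a 90-minute span = 1.5 hours).
The fifth arrival falls in the interval iff at least 5 events occur there: P(S_5 ≤ t) = P(N ≥ 5) = 1 − P(N ≤ 4) ≈ 0.8566.

0.8566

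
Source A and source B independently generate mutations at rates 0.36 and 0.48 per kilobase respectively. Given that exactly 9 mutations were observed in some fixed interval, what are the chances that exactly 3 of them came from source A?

0.2302

Given the total, each event is independently from source A with probability p = λ_A/(λ_A+λ_B) = 0.36/0.84 ≈ 0.4286.
So K ~ Binomial(9, 0.36/0.84): P(K = 3) = C(9,3) · (0.36/0.84)^3 · (0.48/0.84)^6 ≈ 0.2302.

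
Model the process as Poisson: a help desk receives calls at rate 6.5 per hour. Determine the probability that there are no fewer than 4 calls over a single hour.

0.8882

With mean μ = 6.5 per hour,
P(N ≥ 4) = 1 − P(N ≤ 3) = 1 − Σ_{j=0}^{3} e^(−μ) μ^j/j! ≈ 0.8882.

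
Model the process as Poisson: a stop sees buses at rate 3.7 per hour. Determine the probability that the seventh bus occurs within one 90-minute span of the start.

0.3218

Over the interval, μ = 3.7 × 1.5 = 5.55 (a 90-minute span = 1.5 hours).
The seventh arrival falls in the interval iff at least 7 events occur there: P(S_7 ≤ t) = P(N ≥ 7) = 1 − P(N ≤ 6) ≈ 0.3218.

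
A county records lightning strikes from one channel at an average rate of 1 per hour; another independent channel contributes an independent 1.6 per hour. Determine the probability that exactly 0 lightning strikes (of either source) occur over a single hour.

Independent Poisson processes superpose: combined rate λ = 1 + 1.6 = 2.6 per hour.
So μ = 2.6.
P(N = 0) = e^(−2.6) · 2.6^0/0! ≈ 0.0743.

0.0743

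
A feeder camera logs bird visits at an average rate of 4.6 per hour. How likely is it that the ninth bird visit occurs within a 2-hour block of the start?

Over the interval, μ = 4.6 × 2 = 9.2 (a 2-hour block = 2 hours).
The ninth arrival falls in the interval iff at least 9 events occur there: P(S_9 ≤ t) = P(N ≥ 9) = 1 − P(N ≤ 8) ≈ 0.5704.

0.5704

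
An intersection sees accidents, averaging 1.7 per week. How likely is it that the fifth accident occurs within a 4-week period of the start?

Over the interval, μ = 1.7 × 4 = 6.8 (a 4-week period = 4 weeks).
The fifth arrival falls in the interval iff at least 5 events occur there: P(S_5 ≤ t) = P(N ≥ 5) = 1 − P(N ≤ 4) ≈ 0.8080.

0.8080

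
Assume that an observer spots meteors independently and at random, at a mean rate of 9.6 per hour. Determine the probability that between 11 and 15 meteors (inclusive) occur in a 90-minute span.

Over the interval, μ = 9.6 × 1.5 = 14.4 (a 90-minute span = 1.5 hours).
P(11 ≤ N ≤ 15) = Σ_{j=11}^{15} e^(−14.4) · 14.4^j/j! ≈ 0.4786.

0.4786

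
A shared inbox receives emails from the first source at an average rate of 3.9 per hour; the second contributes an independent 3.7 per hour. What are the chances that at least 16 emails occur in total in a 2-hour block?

Independent Poisson processes superpose: combined rate λ = 3.9 + 3.7 = 7.6 per hour.
Over the interval, μ = 7.6 × 2 = 15.2 (a 2-hour block = 2 hours).
P(N ≥ 16) = 1 − P(N ≤ 15) ≈ 0.4524.

0.4524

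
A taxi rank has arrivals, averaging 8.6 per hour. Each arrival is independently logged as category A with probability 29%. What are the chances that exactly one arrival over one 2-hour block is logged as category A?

Thinning: the arrivals that are logged as category A themselves form a Poisson process with rate 0.29 × 8.6 = 2.494 per hour.
Over the interval, μ = 2.494 × 2 = 4.988 (a 2-hour block = 2 hours).
P(N = 1) = e^(−4.988) · 4.988^1/1! ≈ 0.0340.

0.0340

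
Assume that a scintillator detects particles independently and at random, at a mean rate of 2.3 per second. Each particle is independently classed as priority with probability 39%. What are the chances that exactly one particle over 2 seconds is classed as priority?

Thinning: the particles that are classed as priority themselves form a Poisson process with rate 0.39 × 2.3 = 0.897 per second.
Over the interval, μ = 0.897 × 2 = 1.794 (2 seconds).
P(N = 1) = e^(−1.794) · 1.794^1/1! ≈ 0.2983.

0.2983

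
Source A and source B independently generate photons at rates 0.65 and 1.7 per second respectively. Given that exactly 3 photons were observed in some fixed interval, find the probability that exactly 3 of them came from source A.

Given the total, each event is independently from source A with probability p = λ_A/(λ_A+λ_B) = 0.65/2.35 ≈ 0.2766.
So K ~ Binomial(3, 0.65/2.35): P(K = 3) = C(3,3) · (0.65/2.35)^3 · (1.7/2.35)^0 ≈ 0.0212.

0.0212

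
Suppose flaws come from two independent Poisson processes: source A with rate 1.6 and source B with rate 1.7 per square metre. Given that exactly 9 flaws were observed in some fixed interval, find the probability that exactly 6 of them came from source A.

0.1492

Given the total, each event is independently from source A with probability p = λ_A/(λ_A+λ_B) = 1.6/3.3 ≈ 0.4848.
So K ~ Binomial(9, 1.6/3.3): P(K = 6) = C(9,6) · (1.6/3.3)^6 · (1.7/3.3)^3 ≈ 0.1492.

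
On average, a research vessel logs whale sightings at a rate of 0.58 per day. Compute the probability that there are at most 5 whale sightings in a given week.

Over the interval, μ = 0.58 × 7 = 4.06 (a week = 7 days).
P(N ≤ 5) = Σ_{j=0}^{5} e^(−μ) μ^j/j! ≈ 0.7757.

0.7757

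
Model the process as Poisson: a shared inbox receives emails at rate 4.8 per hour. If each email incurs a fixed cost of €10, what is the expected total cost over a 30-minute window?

E[N] = 4.8 × 0.5 = 2.4 (a 30-minute window = 0.5 hours); E[cost] = 2.4 × €10 = €24.

€24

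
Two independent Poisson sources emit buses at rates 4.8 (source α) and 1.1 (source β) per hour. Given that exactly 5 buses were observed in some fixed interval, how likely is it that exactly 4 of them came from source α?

0.4084

Given the total, each event is independently from source α with probability p = λ_α/(λ_α+λ_β) = 4.8/5.9 ≈ 0.8136.
So K ~ Binomial(5, 4.8/5.9): P(K = 4) = C(5,4) · (4.8/5.9)^4 · (1.1/5.9)^1 ≈ 0.4084.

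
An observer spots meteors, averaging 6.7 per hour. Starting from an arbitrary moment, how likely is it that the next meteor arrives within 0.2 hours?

Inter-arrival times are exponential with rate λ = 6.7 per hour.
P(T ≤ 0.2) = 1 − e^(−λt) = 1 − e^(−6.7 × 0.2) = 1 − e^(−1.34) ≈ 0.7382.

0.7382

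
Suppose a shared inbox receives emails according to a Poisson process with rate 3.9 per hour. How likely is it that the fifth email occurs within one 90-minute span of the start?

0.6944

Over the interval, μ = 3.9 × 1.5 = 5.85 (a 90-minute span = 1.5 hours).
The fifth arrival falls in the interval iff at least 5 events occur there: P(S_5 ≤ t) = P(N ≥ 5) = 1 − P(N ≤ 4) ≈ 0.6944.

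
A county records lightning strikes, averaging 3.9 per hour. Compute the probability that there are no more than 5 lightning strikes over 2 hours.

0.2103

Over the interval, μ = 3.9 × 2 = 7.8 (2 hours).
P(N ≤ 5) = Σ_{j=0}^{5} e^(−μ) μ^j/j! ≈ 0.2103.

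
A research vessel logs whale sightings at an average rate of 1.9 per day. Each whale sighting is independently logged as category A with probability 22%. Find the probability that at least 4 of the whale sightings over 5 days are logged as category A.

0.1595

Thinning: the whale sightings that are logged as category A themselves form a Poisson process with rate 0.22 × 1.9 = 0.418 per day.
Over the interval, μ = 0.418 × 5 = 2.09 (5 days).
P(N ≥ 4) = 1 − P(N ≤ 3) ≈ 0.1595.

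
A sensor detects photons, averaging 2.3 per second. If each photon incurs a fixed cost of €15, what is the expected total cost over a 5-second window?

€172.5

E[N] = 2.3 × 5 = 11.5 (a 5-second window = 5 seconds); E[cost] = 11.5 × €15 = €172.5.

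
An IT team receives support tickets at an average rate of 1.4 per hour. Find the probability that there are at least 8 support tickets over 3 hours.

0.0639

Over the interval, μ = 1.4 × 3 = 4.2 (3 hours).
P(N ≥ 8) = 1 − P(N ≤ 7) = 1 − Σ_{j=0}^{7} e^(−μ) μ^j/j! ≈ 0.0639.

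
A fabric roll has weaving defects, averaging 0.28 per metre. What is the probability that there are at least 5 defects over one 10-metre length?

0.1523

Over the interval, μ = 0.28 × 10 = 2.8 (a 10-metre length = 10 metres).
P(N ≥ 5) = 1 − P(N ≤ 4) = 1 − Σ_{j=0}^{4} e^(−μ) μ^j/j! ≈ 0.1523.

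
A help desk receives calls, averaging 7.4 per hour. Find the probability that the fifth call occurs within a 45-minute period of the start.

0.6502

Over the interval, μ = 7.4 × 0.75 = 5.55 (a 45-minute period = 0.75 hours).
The fifth arrival falls in the interval iff at least 5 events occur there: P(S_5 ≤ t) = P(N ≥ 5) = 1 − P(N ≤ 4) ≈ 0.6502.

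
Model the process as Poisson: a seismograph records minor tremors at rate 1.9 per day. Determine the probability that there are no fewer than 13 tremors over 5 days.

0.1636

Over the interval, μ = 1.9 × 5 = 9.5 (5 days).
P(N ≥ 13) = 1 − P(N ≤ 12) = 1 − Σ_{j=0}^{12} e^(−μ) μ^j/j! ≈ 0.1636.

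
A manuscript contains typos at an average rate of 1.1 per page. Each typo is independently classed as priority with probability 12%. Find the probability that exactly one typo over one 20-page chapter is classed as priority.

Thinning: the typos that are classed as priority themselves form a Poisson process with rate 0.12 × 1.1 = 0.132 per page.
Over the interval, μ = 0.132 × 20 = 2.64 (a 20-page chapter = 20 pages).
P(N = 1) = e^(−2.64) · 2.64^1/1! ≈ 0.1884.

0.1884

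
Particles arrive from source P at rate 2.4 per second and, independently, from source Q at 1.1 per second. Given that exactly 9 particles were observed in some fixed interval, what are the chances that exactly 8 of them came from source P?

0.1383

Given the total, each event is independently from source P with probability p = λ_P/(λ_P+λ_Q) = 2.4/3.5 ≈ 0.6857.
So K ~ Binomial(9, 2.4/3.5): P(K = 8) = C(9,8) · (2.4/3.5)^8 · (1.1/3.5)^1 ≈ 0.1383.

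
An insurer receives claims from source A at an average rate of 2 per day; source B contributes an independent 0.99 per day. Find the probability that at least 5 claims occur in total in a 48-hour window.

Independent Poisson processes superpose: combined rate λ = 2 + 0.99 = 2.99 per day.
Over the interval, μ = 2.99 × 2 = 5.98 (a 48-hour window = 2 days).
P(N ≥ 5) = 1 − P(N ≤ 4) ≈ 0.7123.

0.7123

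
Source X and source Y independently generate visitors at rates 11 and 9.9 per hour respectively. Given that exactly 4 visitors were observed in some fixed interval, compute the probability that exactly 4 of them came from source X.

Given the total, each event is independently from source X with probability p = λ_X/(λ_X+λ_Y) = 11/20.9 ≈ 0.5263.
So K ~ Binomial(4, 11/20.9): P(K = 4) = C(4,4) · (11/20.9)^4 · (9.9/20.9)^0 ≈ 0.0767.

0.0767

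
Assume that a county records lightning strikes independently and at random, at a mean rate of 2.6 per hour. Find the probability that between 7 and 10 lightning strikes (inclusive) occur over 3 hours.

Over the interval, μ = 2.6 × 3 = 7.8 (3 hours).
P(7 ≤ N ≤ 10) = Σ_{j=7}^{10} e^(−7.8) · 7.8^j/j! ≈ 0.4968.

0.4968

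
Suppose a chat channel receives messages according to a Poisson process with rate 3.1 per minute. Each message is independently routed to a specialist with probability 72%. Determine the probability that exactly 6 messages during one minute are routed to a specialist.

0.0184

Thinning: the messages that are routed to a specialist themselves form a Poisson process with rate 0.72 × 3.1 = 2.232 per minute.
So μ = 2.232.
P(N = 6) = e^(−2.232) · 2.232^6/6! ≈ 0.0184.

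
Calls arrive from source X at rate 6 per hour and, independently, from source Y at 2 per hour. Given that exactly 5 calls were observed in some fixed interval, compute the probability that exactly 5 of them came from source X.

Given the total, each event is independently from source X with probability p = λ_X/(λ_X+λ_Y) = 6/8 = 0.7500.
So K ~ Binomial(5, 6/8): P(K = 5) = C(5,5) · (6/8)^5 · (2/8)^0 ≈ 0.2373.

0.2373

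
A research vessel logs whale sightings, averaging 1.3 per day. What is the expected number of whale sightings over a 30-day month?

E[N] = λt = 1.3 × 30 = 39 (a 30-day month = 30 days).

39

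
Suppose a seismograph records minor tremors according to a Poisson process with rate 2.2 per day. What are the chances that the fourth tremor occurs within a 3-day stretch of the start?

Over the interval, μ = 2.2 × 3 = 6.6 (a 3-day stretch = 3 days).
The fourth arrival falls in the interval iff at least 4 events occur there: P(S_4 ≤ t) = P(N ≥ 4) = 1 − P(N ≤ 3) ≈ 0.8948.

0.8948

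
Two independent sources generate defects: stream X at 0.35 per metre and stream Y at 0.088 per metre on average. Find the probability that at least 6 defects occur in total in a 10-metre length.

0.2767

Independent Poisson processes superpose: combined rate λ = 0.35 + 0.088 = 0.438 per metre.
Over the interval, μ = 0.438 × 10 = 4.38 (a 10-metre length = 10 metres).
P(N ≥ 6) = 1 − P(N ≤ 5) ≈ 0.2767.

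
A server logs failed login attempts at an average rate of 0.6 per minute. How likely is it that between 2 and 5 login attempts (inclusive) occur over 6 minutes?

Over the interval, μ = 0.6 × 6 = 3.6 (6 minutes).
P(2 ≤ N ≤ 5) = Σ_{j=2}^{5} e^(−3.6) · 3.6^j/j! ≈ 0.7184.

0.7184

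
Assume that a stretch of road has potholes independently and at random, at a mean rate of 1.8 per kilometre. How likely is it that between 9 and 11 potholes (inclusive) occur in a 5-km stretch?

Over the interval, μ = 1.8 × 5 = 9 (a 5-km stretch = 5 kilometres).
P(9 ≤ N ≤ 11) = Σ_{j=9}^{11} e^(−9) · 9^j/j! ≈ 0.3474.

0.3474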